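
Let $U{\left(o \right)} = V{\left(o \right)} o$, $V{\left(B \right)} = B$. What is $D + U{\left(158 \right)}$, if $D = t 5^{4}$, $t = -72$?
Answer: $-20036$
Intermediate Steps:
$D = -45000$ ($D = - 72 \cdot 5^{4} = \left(-72\right) 625 = -45000$)
$U{\left(o \right)} = o^{2}$ ($U{\left(o \right)} = o o = o^{2}$)
$D + U{\left(158 \right)} = -45000 + 158^{2} = -45000 + 24964 = -20036$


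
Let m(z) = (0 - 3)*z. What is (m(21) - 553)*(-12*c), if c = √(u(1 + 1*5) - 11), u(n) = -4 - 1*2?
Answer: 7392*I*√17 ≈ 30478.0*I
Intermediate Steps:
m(z) = -3*z
u(n) = -6 (u(n) = -4 - 2 = -6)
c = I*√17 (c = √(-6 - 11) = √(-17) = I*√17 ≈ 4.1231*I)
(m(21) - 553)*(-12*c) = (-3*21 - 553)*(-12*I*√17) = (-63 - 553)*(-12*I*√17) = -(-7392)*I*√17 = 7392*I*√17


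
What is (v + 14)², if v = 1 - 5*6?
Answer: 225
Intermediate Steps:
v = -29 (v = 1 - 30 = -29)
(v + 14)² = (-29 + 14)² = (-15)² = 225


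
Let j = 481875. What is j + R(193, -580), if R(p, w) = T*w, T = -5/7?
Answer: 3376025/7 ≈ 4.8229e+5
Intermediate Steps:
T = -5/7 (T = -5*⅐ = -5/7 ≈ -0.71429)
R(p, w) = -5*w/7
j + R(193, -580) = 481875 - 5/7*(-580) = 481875 + 2900/7 = 3376025/7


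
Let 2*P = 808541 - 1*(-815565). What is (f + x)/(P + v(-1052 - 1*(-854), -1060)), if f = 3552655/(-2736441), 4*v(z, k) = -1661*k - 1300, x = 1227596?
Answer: 3359240473181/3425731332813 ≈ 0.98059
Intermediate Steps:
v(z, k) = -325 - 1661*k/4 (v(z, k) = (-1661*k - 1300)/4 = (-1300 - 1661*k)/4 = -325 - 1661*k/4)
f = -3552655/2736441 (f = 3552655*(-1/2736441) = -3552655/2736441 ≈ -1.2983)
P = 812053 (P = (808541 - 1*(-815565))/2 = (808541 + 815565)/2 = (½)*1624106 = 812053)
(f + x)/(P + v(-1052 - 1*(-854), -1060)) = (-3552655/2736441 + 1227596)/(812053 + (-325 - 1661/4*(-1060))) = 3359240473181/(2736441*(812053 + (-325 + 440165))) = 3359240473181/(2736441*(812053 + 439840)) = (3359240473181/2736441)/1251893 = (3359240473181/2736441)*(1/1251893) = 3359240473181/3425731332813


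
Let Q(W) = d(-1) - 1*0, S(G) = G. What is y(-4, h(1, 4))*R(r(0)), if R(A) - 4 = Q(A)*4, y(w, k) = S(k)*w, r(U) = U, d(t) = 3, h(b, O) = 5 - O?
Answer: -64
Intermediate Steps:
Q(W) = 3 (Q(W) = 3 - 1*0 = 3 + 0 = 3)
y(w, k) = k*w
R(A) = 16 (R(A) = 4 + 3*4 = 4 + 12 = 16)
y(-4, h(1, 4))*R(r(0)) = ((5 - 1*4)*(-4))*16 = ((5 - 4)*(-4))*16 = (1*(-4))*16 = -4*16 = -64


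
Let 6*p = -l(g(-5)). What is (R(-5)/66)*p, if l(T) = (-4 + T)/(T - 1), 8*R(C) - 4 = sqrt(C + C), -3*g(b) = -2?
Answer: -5/396 - 5*I*sqrt(10)/1584 ≈ -0.012626 - 0.0099819*I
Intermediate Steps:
g(b) = 2/3 (g(b) = -1/3*(-2) = 2/3)
R(C) = 1/2 + sqrt(2)*sqrt(C)/8 (R(C) = 1/2 + sqrt(C + C)/8 = 1/2 + sqrt(2*C)/8 = 1/2 + (sqrt(2)*sqrt(C))/8 = 1/2 + sqrt(2)*sqrt(C)/8)
l(T) = (-4 + T)/(-1 + T)
p = -5/3 (p = (-(-4 + 2/3)/(-1 + 2/3))/6 = (-(-10)/((-1/3)*3))/6 = (-(-3)*(-10)/3)/6 = (-1*10)/6 = (1/6)*(-10) = -5/3 ≈ -1.6667)
(R(-5)/66)*p = ((1/2 + sqrt(2)*sqrt(-5)/8)/66)*(-5/3) = ((1/2 + sqrt(2)*(I*sqrt(5))/8)*(1/66))*(-5/3) = ((1/2 + I*sqrt(10)/8)*(1/66))*(-5/3) = (1/132 + I*sqrt(10)/528)*(-5/3) = -5/396 - 5*I*sqrt(10)/1584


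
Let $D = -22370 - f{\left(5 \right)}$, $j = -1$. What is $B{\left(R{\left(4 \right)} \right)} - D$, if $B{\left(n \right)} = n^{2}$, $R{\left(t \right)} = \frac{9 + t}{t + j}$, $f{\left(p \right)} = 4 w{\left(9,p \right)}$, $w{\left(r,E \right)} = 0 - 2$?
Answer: $\frac{201427}{9} \approx 22381.0$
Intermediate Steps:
$w{\left(r,E \right)} = -2$ ($w{\left(r,E \right)} = 0 - 2 = -2$)
$f{\left(p \right)} = -8$ ($f{\left(p \right)} = 4 \left(-2\right) = -8$)
$R{\left(t \right)} = \frac{9 + t}{-1 + t}$ ($R{\left(t \right)} = \frac{9 + t}{t - 1} = \frac{9 + t}{-1 + t}$)
$D = -22362$ ($D = -22370 - -8 = -22370 + 8 = -22362$)
$B{\left(R{\left(4 \right)} \right)} - D = \left(\frac{9 + 4}{-1 + 4}\right)^{2} - -22362 = \left(\frac{1}{3} \cdot 13\right)^{2} + 22362 = \left(\frac{13}{3}\right)^{2} + 22362 = \frac{169}{9} + 22362 = \frac{201427}{9}$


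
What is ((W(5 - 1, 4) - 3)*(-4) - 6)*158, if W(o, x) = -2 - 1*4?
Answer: 4740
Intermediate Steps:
W(o, x) = -6 (W(o, x) = -2 - 4 = -6)
((W(5 - 1, 4) - 3)*(-4) - 6)*158 = ((-6 - 3)*(-4) - 6)*158 = (-9*(-4) - 6)*158 = (36 - 6)*158 = 30*158 = 4740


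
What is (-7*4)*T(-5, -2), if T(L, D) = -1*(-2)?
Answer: -56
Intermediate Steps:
T(L, D) = 2
(-7*4)*T(-5, -2) = -7*4*2 = -28*2 = -56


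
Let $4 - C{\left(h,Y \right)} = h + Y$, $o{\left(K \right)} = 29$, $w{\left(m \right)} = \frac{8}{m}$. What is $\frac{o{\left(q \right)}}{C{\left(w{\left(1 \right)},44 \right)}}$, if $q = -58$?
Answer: $- \frac{29}{48} \approx -0.60417$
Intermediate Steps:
$C{\left(h,Y \right)} = 4 - Y - h$ ($C{\left(h,Y \right)} = 4 - \left(h + Y\right) = 4 - \left(Y + h\right) = 4 - Y - h$)
$\frac{o{\left(q \right)}}{C{\left(w{\left(1 \right)},44 \right)}} = \frac{29}{4 - 44 - \frac{8}{1}} = \frac{29}{4 - 44 - 8 \cdot 1} = \frac{29}{4 - 44 - 8} = \frac{29}{-48} = 29 \left(- \frac{1}{48}\right) = - \frac{29}{48}$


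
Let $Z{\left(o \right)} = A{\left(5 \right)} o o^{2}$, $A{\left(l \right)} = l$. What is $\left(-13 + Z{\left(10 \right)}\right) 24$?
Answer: $119688$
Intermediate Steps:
$Z{\left(o \right)} = 5 o^{3}$ ($Z{\left(o \right)} = 5 o o^{2} = 5 o^{3}$)
$\left(-13 + Z{\left(10 \right)}\right) 24 = \left(-13 + 5 \cdot 10^{3}\right) 24 = \left(-13 + 5 \cdot 1000\right) 24 = \left(-13 + 5000\right) 24 = 4987 \cdot 24 = 119688$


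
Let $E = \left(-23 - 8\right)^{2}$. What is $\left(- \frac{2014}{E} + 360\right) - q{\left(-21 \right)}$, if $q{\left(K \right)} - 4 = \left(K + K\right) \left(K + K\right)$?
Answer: $- \frac{1355102}{961} \approx -1410.1$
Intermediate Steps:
$E = 961$ ($E = \left(-31\right)^{2} = 961$)
$q{\left(K \right)} = 4 + 4 K^{2}$ ($q{\left(K \right)} = 4 + \left(K + K\right) \left(K + K\right) = 4 + 2 K 2 K = 4 + 4 K^{2}$)
$\left(- \frac{2014}{E} + 360\right) - q{\left(-21 \right)} = \left(- \frac{2014}{961} + 360\right) - \left(4 + 4 \left(-21\right)^{2}\right) = \left(\left(-2014\right) \frac{1}{961} + 360\right) - \left(4 + 4 \cdot 441\right) = \left(- \frac{2014}{961} + 360\right) - \left(4 + 1764\right) = \frac{343946}{961} - 1768 = - \frac{1355102}{961}$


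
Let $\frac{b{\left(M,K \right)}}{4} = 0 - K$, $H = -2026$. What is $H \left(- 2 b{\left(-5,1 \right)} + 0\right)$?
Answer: $-16208$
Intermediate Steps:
$b{\left(M,K \right)} = - 4 K$ ($b{\left(M,K \right)} = 4 \left(0 - K\right) = 4 \left(- K\right) = - 4 K$)
$H \left(- 2 b{\left(-5,1 \right)} + 0\right) = - 2026 \left(- 2 \left(\left(-4\right) 1\right) + 0\right) = - 2026 \left(\left(-2\right) \left(-4\right) + 0\right) = - 2026 \left(8 + 0\right) = \left(-2026\right) 8 = -16208$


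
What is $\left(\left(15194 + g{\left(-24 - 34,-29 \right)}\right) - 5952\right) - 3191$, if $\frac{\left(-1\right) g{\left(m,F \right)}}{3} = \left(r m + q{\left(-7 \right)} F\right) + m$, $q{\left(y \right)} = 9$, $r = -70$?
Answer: $-5172$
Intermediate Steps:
$g{\left(m,F \right)} = - 27 F + 207 m$ ($g{\left(m,F \right)} = - 3 \left(\left(- 70 m + 9 F\right) + m\right) = - 3 \left(- 69 m + 9 F\right) = - 27 F + 207 m$)
$\left(\left(15194 + g{\left(-24 - 34,-29 \right)}\right) - 5952\right) - 3191 = \left(\left(15194 + \left(\left(-27\right) \left(-29\right) + 207 \left(-24 - 34\right)\right)\right) - 5952\right) - 3191 = \left(\left(15194 + \left(783 + 207 \left(-58\right)\right)\right) - 5952\right) - 3191 = \left(\left(15194 + \left(783 - 12006\right)\right) - 5952\right) - 3191 = \left(\left(15194 - 11223\right) - 5952\right) - 3191 = \left(3971 - 5952\right) - 3191 = -1981 - 3191 = -5172$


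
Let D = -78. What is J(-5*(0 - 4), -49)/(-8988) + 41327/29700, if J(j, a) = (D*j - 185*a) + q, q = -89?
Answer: 1145393/2022300 ≈ 0.56638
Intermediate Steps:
J(j, a) = -89 - 185*a - 78*j (J(j, a) = (-78*j - 185*a) - 89 = (-185*a - 78*j) - 89 = -89 - 185*a - 78*j)
J(-5*(0 - 4), -49)/(-8988) + 41327/29700 = (-89 - 185*(-49) - (-390)*(0 - 4))/(-8988) + 41327/29700 = (-89 + 9065 - (-390)*(-4))*(-1/8988) + 41327*(1/29700) = (-89 + 9065 - 78*20)*(-1/8988) + 3757/2700 = (-89 + 9065 - 1560)*(-1/8988) + 3757/2700 = 7416*(-1/8988) + 3757/2700 = -618/749 + 3757/2700 = 1145393/2022300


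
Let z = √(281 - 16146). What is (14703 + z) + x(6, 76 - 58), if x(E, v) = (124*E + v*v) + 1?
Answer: 15772 + I*√15865 ≈ 15772.0 + 125.96*I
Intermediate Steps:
x(E, v) = 1 + v² + 124*E (x(E, v) = (124*E + v²) + 1 = (v² + 124*E) + 1 = 1 + v² + 124*E)
z = I*√15865 (z = √(-15865) = I*√15865 ≈ 125.96*I)
(14703 + z) + x(6, 76 - 58) = (14703 + I*√15865) + (1 + (76 - 58)² + 124*6) = (14703 + I*√15865) + (1 + 18² + 744) = (14703 + I*√15865) + (1 + 324 + 744) = (14703 + I*√15865) + 1069 = 15772 + I*√15865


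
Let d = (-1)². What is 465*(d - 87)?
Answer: -39990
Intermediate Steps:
d = 1
465*(d - 87) = 465*(1 - 87) = 465*(-86) = -39990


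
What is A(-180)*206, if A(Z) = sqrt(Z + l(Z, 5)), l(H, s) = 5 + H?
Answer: 206*I*sqrt(355) ≈ 3881.3*I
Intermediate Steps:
A(Z) = sqrt(5 + 2*Z) (A(Z) = sqrt(Z + (5 + Z)) = sqrt(5 + 2*Z))
A(-180)*206 = sqrt(5 + 2*(-180))*206 = sqrt(5 - 360)*206 = sqrt(-355)*206 = (I*sqrt(355))*206 = 206*I*sqrt(355)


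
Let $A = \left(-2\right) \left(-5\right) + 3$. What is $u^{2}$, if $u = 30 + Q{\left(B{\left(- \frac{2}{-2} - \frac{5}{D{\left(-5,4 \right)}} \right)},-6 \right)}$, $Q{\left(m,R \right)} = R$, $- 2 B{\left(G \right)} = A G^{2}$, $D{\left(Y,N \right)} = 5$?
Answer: $576$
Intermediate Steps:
$A = 13$ ($A = 10 + 3 = 13$)
$B{\left(G \right)} = - \frac{13 G^{2}}{2}$
$u = 24$ ($u = 30 - 6 = 24$)
$u^{2} = 24^{2} = 576$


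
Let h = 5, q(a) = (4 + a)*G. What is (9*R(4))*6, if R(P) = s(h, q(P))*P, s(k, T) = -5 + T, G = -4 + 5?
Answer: 648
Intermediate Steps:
G = 1
q(a) = 4 + a (q(a) = (4 + a)*1 = 4 + a)
R(P) = P*(-1 + P) (R(P) = (-5 + (4 + P))*P = (-1 + P)*P = P*(-1 + P))
(9*R(4))*6 = (9*(4*(-1 + 4)))*6 = (9*(4*3))*6 = (9*12)*6 = 108*6 = 648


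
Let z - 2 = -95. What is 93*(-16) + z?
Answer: -1581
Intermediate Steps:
z = -93 (z = 2 - 95 = -93)
93*(-16) + z = 93*(-16) - 93 = -1488 - 93 = -1581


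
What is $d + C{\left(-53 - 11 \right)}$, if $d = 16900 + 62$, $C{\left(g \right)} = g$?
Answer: $16898$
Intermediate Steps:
$d = 16962$
$d + C{\left(-53 - 11 \right)} = 16962 - 64 = 16898$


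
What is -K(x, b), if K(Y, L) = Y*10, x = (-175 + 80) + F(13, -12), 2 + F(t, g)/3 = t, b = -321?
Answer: 620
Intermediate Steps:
F(t, g) = -6 + 3*t
x = -62 (x = (-175 + 80) + (-6 + 3*13) = -95 + (-6 + 39) = -95 + 33 = -62)
K(Y, L) = 10*Y
-K(x, b) = -10*(-62) = -1*(-620) = 620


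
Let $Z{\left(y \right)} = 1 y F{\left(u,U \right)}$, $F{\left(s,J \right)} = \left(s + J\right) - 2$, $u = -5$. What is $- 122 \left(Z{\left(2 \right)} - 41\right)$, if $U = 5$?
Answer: $5490$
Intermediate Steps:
$F{\left(s,J \right)} = -2 + J + s$ ($F{\left(s,J \right)} = \left(J + s\right) - 2 = -2 + J + s$)
$Z{\left(y \right)} = - 2 y$ ($Z{\left(y \right)} = 1 y \left(-2 + 5 - 5\right) = y \left(-2\right) = - 2 y$)
$- 122 \left(Z{\left(2 \right)} - 41\right) = - 122 \left(\left(-2\right) 2 - 41\right) = - 122 \left(-4 - 41\right) = \left(-122\right) \left(-45\right) = 5490$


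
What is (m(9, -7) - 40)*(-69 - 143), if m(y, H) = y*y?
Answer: -8692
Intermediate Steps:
m(y, H) = y**2
(m(9, -7) - 40)*(-69 - 143) = (9**2 - 40)*(-69 - 143) = (81 - 40)*(-212) = 41*(-212) = -8692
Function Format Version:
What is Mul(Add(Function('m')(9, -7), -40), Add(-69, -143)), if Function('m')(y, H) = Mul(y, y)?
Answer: -8692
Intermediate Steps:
Function('m')(y, H) = Pow(y, 2)
Mul(Add(Function('m')(9, -7), -40), Add(-69, -143)) = Mul(Add(Pow(9, 2), -40), Add(-69, -143)) = Mul(Add(81, -40), -212) = Mul(41, -212) = -8692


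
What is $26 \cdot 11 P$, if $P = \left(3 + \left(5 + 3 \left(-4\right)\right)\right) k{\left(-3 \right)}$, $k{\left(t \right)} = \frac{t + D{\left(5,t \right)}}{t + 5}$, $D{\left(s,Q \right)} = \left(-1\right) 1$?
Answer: $2288$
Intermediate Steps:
$D{\left(s,Q \right)} = -1$
$k{\left(t \right)} = \frac{-1 + t}{5 + t}$ ($k{\left(t \right)} = \frac{t - 1}{t + 5} = \frac{-1 + t}{5 + t}$)
$P = 8$ ($P = \left(3 + \left(5 + 3 \left(-4\right)\right)\right) \frac{-1 - 3}{5 - 3} = \left(3 + \left(5 - 12\right)\right) \frac{1}{2} \left(-4\right) = \left(3 - 7\right) \frac{1}{2} \left(-4\right) = \left(-4\right) \left(-2\right) = 8$)
$26 \cdot 11 P = 26 \cdot 11 \cdot 8 = 286 \cdot 8 = 2288$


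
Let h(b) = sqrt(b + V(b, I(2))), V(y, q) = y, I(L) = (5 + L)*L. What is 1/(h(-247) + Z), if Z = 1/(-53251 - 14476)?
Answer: -67727/2265951585327 - 4586946529*I*sqrt(494)/2265951585327 ≈ -2.9889e-8 - 0.044992*I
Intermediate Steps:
I(L) = L*(5 + L)
h(b) = sqrt(2)*sqrt(b) (h(b) = sqrt(b + b) = sqrt(2*b) = sqrt(2)*sqrt(b))
Z = -1/67727 (Z = 1/(-67727) = -1/67727 ≈ -1.4765e-5)
1/(h(-247) + Z) = 1/(sqrt(2)*sqrt(-247) - 1/67727) = 1/(sqrt(2)*(I*sqrt(247)) - 1/67727) = 1/(I*sqrt(494) - 1/67727) = 1/(-1/67727 + I*sqrt(494))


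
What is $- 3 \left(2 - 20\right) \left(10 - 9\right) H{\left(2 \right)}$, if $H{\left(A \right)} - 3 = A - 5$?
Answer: $0$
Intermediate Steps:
$H{\left(A \right)} = -2 + A$ ($H{\left(A \right)} = 3 + \left(A - 5\right) = 3 + \left(-5 + A\right) = -2 + A$)
$- 3 \left(2 - 20\right) \left(10 - 9\right) H{\left(2 \right)} = - 3 \left(2 - 20\right) \left(10 - 9\right) \left(-2 + 2\right) = - 3 \left(\left(-18\right) 1\right) 0 = \left(-3\right) \left(-18\right) 0 = 54 \cdot 0 = 0$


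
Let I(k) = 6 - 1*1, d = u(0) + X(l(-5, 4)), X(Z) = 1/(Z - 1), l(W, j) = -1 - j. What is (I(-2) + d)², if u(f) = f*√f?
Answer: 841/36 ≈ 23.361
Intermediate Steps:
u(f) = f^(3/2)
X(Z) = 1/(-1 + Z)
d = -⅙ (d = 0^(3/2) + 1/(-1 + (-1 - 1*4)) = 0 + 1/(-1 + (-1 - 4)) = 0 + 1/(-1 - 5) = 0 + 1/(-6) = 0 - ⅙ = -⅙ ≈ -0.16667)
I(k) = 5 (I(k) = 6 - 1 = 5)
(I(-2) + d)² = (5 - ⅙)² = (29/6)² = 841/36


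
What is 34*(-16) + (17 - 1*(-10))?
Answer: -517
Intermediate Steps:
34*(-16) + (17 - 1*(-10)) = -544 + (17 + 10) = -544 + 27 = -517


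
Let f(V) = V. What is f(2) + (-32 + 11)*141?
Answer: -2959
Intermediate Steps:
f(2) + (-32 + 11)*141 = 2 + (-32 + 11)*141 = 2 - 21*141 = 2 - 2961 = -2959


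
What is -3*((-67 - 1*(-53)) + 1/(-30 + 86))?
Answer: 2349/56 ≈ 41.946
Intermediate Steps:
-3*((-67 - 1*(-53)) + 1/(-30 + 86)) = -3*((-67 + 53) + 1/56) = -3*(-14 + 1/56) = -3*(-783/56) = 2349/56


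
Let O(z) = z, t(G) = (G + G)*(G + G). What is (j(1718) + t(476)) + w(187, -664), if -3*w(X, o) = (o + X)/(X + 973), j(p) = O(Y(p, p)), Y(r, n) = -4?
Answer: 1051308159/1160 ≈ 9.0630e+5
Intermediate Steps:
t(G) = 4*G**2 (t(G) = (2*G)*(2*G) = 4*G**2)
j(p) = -4
w(X, o) = -(X + o)/(3*(973 + X)) (w(X, o) = -(o + X)/(3*(X + 973)) = -(X + o)/(3*(973 + X)))
(j(1718) + t(476)) + w(187, -664) = (-4 + 4*476**2) + (-1*187 - 1*(-664))/(3*(973 + 187)) = (-4 + 4*226576) + (1/3)*(-187 + 664)/1160 = (-4 + 906304) + (1/3)*(1/1160)*477 = 906300 + 159/1160 = 1051308159/1160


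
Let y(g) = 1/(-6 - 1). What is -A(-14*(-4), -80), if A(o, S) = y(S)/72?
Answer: 1/504 ≈ 0.0019841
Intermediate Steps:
y(g) = -⅐ (y(g) = 1/(-7) = -⅐)
A(o, S) = -1/504 (A(o, S) = -⅐/72 = -⅐*1/72 = -1/504)
-A(-14*(-4), -80) = -1*(-1/504) = 1/504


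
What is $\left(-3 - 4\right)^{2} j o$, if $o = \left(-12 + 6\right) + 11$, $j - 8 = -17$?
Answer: $-2205$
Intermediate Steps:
$j = -9$ ($j = 8 - 17 = -9$)
$o = 5$ ($o = -6 + 11 = 5$)
$\left(-3 - 4\right)^{2} j o = \left(-3 - 4\right)^{2} \left(-9\right) 5 = \left(-7\right)^{2} \left(-9\right) 5 = 49 \left(-9\right) 5 = \left(-441\right) 5 = -2205$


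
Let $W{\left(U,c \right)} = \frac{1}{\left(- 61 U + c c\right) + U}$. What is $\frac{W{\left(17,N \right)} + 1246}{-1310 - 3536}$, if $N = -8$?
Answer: $- \frac{1191175}{4632776} \approx -0.25712$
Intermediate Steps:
$W{\left(U,c \right)} = \frac{1}{c^{2} - 60 U}$ ($W{\left(U,c \right)} = \frac{1}{\left(- 61 U + c^{2}\right) + U} = \frac{1}{\left(c^{2} - 61 U\right) + U} = \frac{1}{c^{2} - 60 U}$)
$\frac{W{\left(17,N \right)} + 1246}{-1310 - 3536} = \frac{\frac{1}{\left(-8\right)^{2} - 1020} + 1246}{-1310 - 3536} = \frac{\frac{1}{64 - 1020} + 1246}{-4846} = \left(\frac{1}{-956} + 1246\right) \left(- \frac{1}{4846}\right) = \left(- \frac{1}{956} + 1246\right) \left(- \frac{1}{4846}\right) = \frac{1191175}{956} \left(- \frac{1}{4846}\right) = - \frac{1191175}{4632776}$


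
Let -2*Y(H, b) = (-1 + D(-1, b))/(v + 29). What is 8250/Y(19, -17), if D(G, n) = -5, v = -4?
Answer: 68750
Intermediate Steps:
Y(H, b) = 3/25 (Y(H, b) = -(-1 - 5)/(2*(-4 + 29)) = -(-3)/25 = -1/2*(-6/25) = 3/25)
8250/Y(19, -17) = 8250/(3/25) = 8250*(25/3) = 68750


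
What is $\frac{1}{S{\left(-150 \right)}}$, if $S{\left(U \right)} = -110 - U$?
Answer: $\frac{1}{40} \approx 0.025$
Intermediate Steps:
$\frac{1}{S{\left(-150 \right)}} = \frac{1}{-110 - -150} = \frac{1}{-110 + 150} = \frac{1}{40}$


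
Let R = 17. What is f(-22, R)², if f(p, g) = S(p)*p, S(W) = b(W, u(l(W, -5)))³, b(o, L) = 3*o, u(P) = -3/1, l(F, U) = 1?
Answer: 40004511807744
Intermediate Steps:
u(P) = -3 (u(P) = -3*1 = -3)
S(W) = 27*W³ (S(W) = (3*W)³ = 27*W³)
f(p, g) = 27*p⁴ (f(p, g) = (27*p³)*p = 27*p⁴)
f(-22, R)² = (27*(-22)⁴)² = (27*234256)² = 6324912² = 40004511807744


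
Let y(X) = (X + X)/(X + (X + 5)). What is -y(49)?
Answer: -98/103 ≈ -0.95146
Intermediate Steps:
y(X) = 2*X/(5 + 2*X) (y(X) = (2*X)/(X + (5 + X)) = (2*X)/(5 + 2*X) = 2*X/(5 + 2*X))
-y(49) = -2*49/(5 + 2*49) = -2*49/(5 + 98) = -2*49/103 = -1*98/103 = -98/103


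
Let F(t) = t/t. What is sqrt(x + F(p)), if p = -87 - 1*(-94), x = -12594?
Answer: 7*I*sqrt(257) ≈ 112.22*I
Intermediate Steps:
p = 7 (p = -87 + 94 = 7)
F(t) = 1
sqrt(x + F(p)) = sqrt(-12594 + 1) = sqrt(-12593) = 7*I*sqrt(257)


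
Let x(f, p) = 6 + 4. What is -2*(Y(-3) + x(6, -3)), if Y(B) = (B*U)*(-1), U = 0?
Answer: -20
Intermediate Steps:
x(f, p) = 10
Y(B) = 0 (Y(B) = (B*0)*(-1) = 0*(-1) = 0)
-2*(Y(-3) + x(6, -3)) = -2*(0 + 10) = -2*10 = -20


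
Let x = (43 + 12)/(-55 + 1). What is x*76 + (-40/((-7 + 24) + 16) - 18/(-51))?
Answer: -395168/5049 ≈ -78.267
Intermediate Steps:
x = -55/54 (x = 55/(-54) = 55*(-1/54) = -55/54 ≈ -1.0185)
x*76 + (-40/((-7 + 24) + 16) - 18/(-51)) = -55/54*76 + (-40/((-7 + 24) + 16) - 18/(-51)) = -2090/27 + (-40/(17 + 16) - 18*(-1/51)) = -2090/27 + (-40/33 + 6/17) = -2090/27 - 482/561 = -395168/5049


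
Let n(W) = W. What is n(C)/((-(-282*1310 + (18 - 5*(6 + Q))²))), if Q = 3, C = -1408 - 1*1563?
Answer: -2971/368691 ≈ -0.0080582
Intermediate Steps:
C = -2971 (C = -1408 - 1563 = -2971)
n(C)/((-(-282*1310 + (18 - 5*(6 + Q))²))) = -2971*(-1/(-282*1310 + (18 - 5*(6 + 3))²)) = -2971*(-1/(-369420 + (18 - 5*9)²)) = -2971*(-1/(-369420 + (18 - 45)²)) = -2971*(-1/(-369420 + (-27)²)) = -2971*(-1/(-369420 + 729)) = -2971/((-1*(-368691))) = -2971/368691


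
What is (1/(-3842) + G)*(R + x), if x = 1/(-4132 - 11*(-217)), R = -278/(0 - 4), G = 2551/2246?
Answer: 297087888861/3764458835 ≈ 78.919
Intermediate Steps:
G = 2551/2246 (G = 2551*(1/2246) = 2551/2246 ≈ 1.1358)
R = 139/2 (R = -278/(-4) = -¼*(-278) = 139/2 ≈ 69.500)
x = -1/1745 (x = 1/(-4132 + 2387) = 1/(-1745) = -1/1745 ≈ -0.00057307)
(1/(-3842) + G)*(R + x) = (1/(-3842) + 2551/2246)*(139/2 - 1/1745) = (-1/3842 + 2551/2246)*(242553/3490) = (2449674/2157283)*(242553/3490) = 297087888861/3764458835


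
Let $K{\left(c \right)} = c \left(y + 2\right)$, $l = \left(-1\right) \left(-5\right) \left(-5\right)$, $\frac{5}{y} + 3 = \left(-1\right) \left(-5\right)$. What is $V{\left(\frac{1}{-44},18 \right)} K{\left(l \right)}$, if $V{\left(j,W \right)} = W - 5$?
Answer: $- \frac{2925}{2} \approx -1462.5$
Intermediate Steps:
$V{\left(j,W \right)} = -5 + W$
$y = \frac{5}{2}$ ($y = \frac{5}{-3 - -5} = \frac{5}{-3 + 5} = \frac{5}{2} \approx 2.5$)
$l = -25$ ($l = 5 \left(-5\right) = -25$)
$K{\left(c \right)} = \frac{9 c}{2}$ ($K{\left(c \right)} = c \left(\frac{5}{2} + 2\right) = c \frac{9}{2} = \frac{9 c}{2}$)
$V{\left(\frac{1}{-44},18 \right)} K{\left(l \right)} = \left(-5 + 18\right) \frac{9}{2} \left(-25\right) = 13 \left(- \frac{225}{2}\right) = - \frac{2925}{2}$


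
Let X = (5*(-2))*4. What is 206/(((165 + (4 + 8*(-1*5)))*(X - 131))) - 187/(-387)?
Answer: 10453/22059 ≈ 0.47387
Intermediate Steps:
X = -40 (X = -10*4 = -40)
206/(((165 + (4 + 8*(-1*5)))*(X - 131))) - 187/(-387) = 206/(((165 + (4 + 8*(-1*5)))*(-40 - 131))) - 187/(-387) = 206/(((165 + (4 + 8*(-5)))*(-171))) - 187*(-1/387) = 206/(((165 + (4 - 40))*(-171))) + 187/387 = 206/(((165 - 36)*(-171))) + 187/387 = 206/((129*(-171))) + 187/387 = 206/(-22059) + 187/387 = 206*(-1/22059) + 187/387 = -206/22059 + 187/387 = 10453/22059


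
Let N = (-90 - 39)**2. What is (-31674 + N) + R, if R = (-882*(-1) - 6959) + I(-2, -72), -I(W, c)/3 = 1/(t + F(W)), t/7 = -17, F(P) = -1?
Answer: -844399/40 ≈ -21110.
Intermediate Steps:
t = -119 (t = 7*(-17) = -119)
N = 16641 (N = (-129)**2 = 16641)
I(W, c) = 1/40 (I(W, c) = -3/(-119 - 1) = -3/(-120) = -3*(-1/120) = 1/40)
R = -243079/40 (R = (-882*(-1) - 6959) + 1/40 = (882 - 6959) + 1/40 = -6077 + 1/40 = -243079/40 ≈ -6077.0)
(-31674 + N) + R = (-31674 + 16641) - 243079/40 = -15033 - 243079/40 = -844399/40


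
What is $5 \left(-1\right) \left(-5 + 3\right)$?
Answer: $10$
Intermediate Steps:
$5 \left(-1\right) \left(-5 + 3\right) = \left(-5\right) \left(-2\right) = 10$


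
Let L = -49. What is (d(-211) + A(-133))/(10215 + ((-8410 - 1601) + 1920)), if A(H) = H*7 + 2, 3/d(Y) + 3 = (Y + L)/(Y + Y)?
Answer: -116980/267093 ≈ -0.43797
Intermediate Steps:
d(Y) = 3/(-3 + (-49 + Y)/(2*Y)) (d(Y) = 3/(-3 + (Y - 49)/(Y + Y)) = 3/(-3 + (-49 + Y)/((2*Y))) = 3/(-3 + (-49 + Y)*(1/(2*Y))) = 3/(-3 + (-49 + Y)/(2*Y)))
A(H) = 2 + 7*H (A(H) = 7*H + 2 = 2 + 7*H)
(d(-211) + A(-133))/(10215 + ((-8410 - 1601) + 1920)) = (-6*(-211)/(49 + 5*(-211)) + (2 + 7*(-133)))/(10215 + ((-8410 - 1601) + 1920)) = (-6*(-211)/(49 - 1055) + (2 - 931))/(10215 + (-10011 + 1920)) = (-6*(-211)/(-1006) - 929)/(10215 - 8091) = (-6*(-211)*(-1/1006) - 929)/2124 = (-633/503 - 929)*(1/2124) = -467920/503*1/2124 = -116980/267093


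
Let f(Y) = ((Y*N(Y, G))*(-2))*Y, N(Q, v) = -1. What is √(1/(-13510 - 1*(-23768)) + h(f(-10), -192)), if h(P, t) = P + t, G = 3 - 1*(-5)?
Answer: √841822770/10258 ≈ 2.8284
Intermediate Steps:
G = 8 (G = 3 + 5 = 8)
f(Y) = 2*Y² (f(Y) = ((Y*(-1))*(-2))*Y = (-Y*(-2))*Y = (2*Y)*Y = 2*Y²)
√(1/(-13510 - 1*(-23768)) + h(f(-10), -192)) = √(1/(-13510 - 1*(-23768)) + (2*(-10)² - 192)) = √(1/(-13510 + 23768) + (2*100 - 192)) = √(1/10258 + (200 - 192)) = √(1/10258 + 8) = √(82065/10258) = √841822770/10258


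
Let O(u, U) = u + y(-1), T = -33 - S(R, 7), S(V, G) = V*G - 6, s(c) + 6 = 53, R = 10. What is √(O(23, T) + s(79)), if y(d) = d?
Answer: √69 ≈ 8.3066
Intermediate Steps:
s(c) = 47 (s(c) = -6 + 53 = 47)
S(V, G) = -6 + G*V (S(V, G) = G*V - 6 = -6 + G*V)
T = -97 (T = -33 - (-6 + 7*10) = -33 - (-6 + 70) = -33 - 1*64 = -33 - 64 = -97)
O(u, U) = -1 + u (O(u, U) = u - 1 = -1 + u)
√(O(23, T) + s(79)) = √((-1 + 23) + 47) = √(22 + 47) = √69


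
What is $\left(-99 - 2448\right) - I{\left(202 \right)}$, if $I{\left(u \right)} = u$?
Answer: $-2749$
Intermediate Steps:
$\left(-99 - 2448\right) - I{\left(202 \right)} = \left(-99 - 2448\right) - 202 = -2547 - 202 = -2749$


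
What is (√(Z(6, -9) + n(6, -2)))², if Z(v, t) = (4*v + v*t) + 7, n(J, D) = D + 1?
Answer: -24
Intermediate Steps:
n(J, D) = 1 + D
Z(v, t) = 7 + 4*v + t*v (Z(v, t) = (4*v + t*v) + 7 = 7 + 4*v + t*v)
(√(Z(6, -9) + n(6, -2)))² = (√((7 + 4*6 - 9*6) + (1 - 2)))² = (√((7 + 24 - 54) - 1))² = (√(-23 - 1))² = (√(-24))² = (2*I*√6)² = -24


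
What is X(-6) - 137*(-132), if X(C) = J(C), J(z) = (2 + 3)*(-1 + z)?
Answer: 18049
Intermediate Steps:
J(z) = -5 + 5*z (J(z) = 5*(-1 + z) = -5 + 5*z)
X(C) = -5 + 5*C
X(-6) - 137*(-132) = (-5 + 5*(-6)) - 137*(-132) = (-5 - 30) + 18084 = -35 + 18084 = 18049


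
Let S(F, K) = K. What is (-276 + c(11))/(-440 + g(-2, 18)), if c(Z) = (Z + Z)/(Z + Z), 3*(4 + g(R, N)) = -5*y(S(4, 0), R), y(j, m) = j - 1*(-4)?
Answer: 825/1352 ≈ 0.61021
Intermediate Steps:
y(j, m) = 4 + j (y(j, m) = j + 4 = 4 + j)
g(R, N) = -32/3 (g(R, N) = -4 + (-5*(4 + 0))/3 = -4 + (-5*4)/3 = -4 + (1/3)*(-20) = -4 - 20/3 = -32/3)
c(Z) = 1 (c(Z) = (2*Z)/((2*Z)) = (2*Z)*(1/(2*Z)) = 1)
(-276 + c(11))/(-440 + g(-2, 18)) = (-276 + 1)/(-440 - 32/3) = -275/(-1352/3) = -275*(-3/1352) = 825/1352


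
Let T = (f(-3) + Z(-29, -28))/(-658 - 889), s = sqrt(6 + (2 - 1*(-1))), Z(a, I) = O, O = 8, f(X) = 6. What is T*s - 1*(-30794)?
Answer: 6805468/221 ≈ 30794.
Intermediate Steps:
Z(a, I) = 8
s = 3 (s = sqrt(6 + (2 + 1)) = sqrt(6 + 3) = sqrt(9) = 3)
T = -2/221 (T = (6 + 8)/(-658 - 889) = 14/(-1547) = 14*(-1/1547) = -2/221 ≈ -0.0090498)
T*s - 1*(-30794) = -2/221*3 - 1*(-30794) = -6/221 + 30794 = 6805468/221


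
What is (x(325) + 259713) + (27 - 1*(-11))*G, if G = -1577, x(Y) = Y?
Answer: 200112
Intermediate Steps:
(x(325) + 259713) + (27 - 1*(-11))*G = (325 + 259713) + (27 - 1*(-11))*(-1577) = 260038 + (27 + 11)*(-1577) = 260038 + 38*(-1577) = 260038 - 59926 = 200112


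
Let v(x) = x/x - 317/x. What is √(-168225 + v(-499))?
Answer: 9*I*√517133161/499 ≈ 410.15*I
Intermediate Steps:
v(x) = 1 - 317/x
√(-168225 + v(-499)) = √(-168225 + (-317 - 499)/(-499)) = √(-168225 - 1/499*(-816)) = √(-168225 + 816/499) = √(-83943459/499) = 9*I*√517133161/499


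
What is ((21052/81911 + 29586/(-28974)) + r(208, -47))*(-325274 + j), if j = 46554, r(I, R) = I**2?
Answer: -4769650602302397760/395548219 ≈ -1.2058e+10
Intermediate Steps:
((21052/81911 + 29586/(-28974)) + r(208, -47))*(-325274 + j) = ((21052/81911 + 29586/(-28974)) + 208**2)*(-325274 + 46554) = ((21052*(1/81911) + 29586*(-1/28974)) + 43264)*(-278720) = ((21052/81911 - 4931/4829) + 43264)*(-278720) = (-302243033/395548219 + 43264)*(-278720) = (17112695903783/395548219)*(-278720) = -4769650602302397760/395548219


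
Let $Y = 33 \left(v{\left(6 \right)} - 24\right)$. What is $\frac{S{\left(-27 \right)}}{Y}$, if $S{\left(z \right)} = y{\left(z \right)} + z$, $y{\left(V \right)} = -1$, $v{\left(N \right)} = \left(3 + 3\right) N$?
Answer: $- \frac{7}{99} \approx -0.070707$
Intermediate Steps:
$v{\left(N \right)} = 6 N$
$S{\left(z \right)} = -1 + z$
$Y = 396$ ($Y = 33 \left(6 \cdot 6 - 24\right) = 33 \left(36 - 24\right) = 33 \cdot 12 = 396$)
$\frac{S{\left(-27 \right)}}{Y} = \frac{-1 - 27}{396} = \left(-28\right) \frac{1}{396} = - \frac{7}{99}$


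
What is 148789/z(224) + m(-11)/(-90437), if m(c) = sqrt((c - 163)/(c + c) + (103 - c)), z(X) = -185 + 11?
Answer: -148789/174 - 3*sqrt(1639)/994807 ≈ -855.11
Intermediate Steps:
z(X) = -174
m(c) = sqrt(103 - c + (-163 + c)/(2*c)) (m(c) = sqrt((-163 + c)/((2*c)) + (103 - c)) = sqrt((-163 + c)*(1/(2*c)) + (103 - c)) = sqrt((-163 + c)/(2*c) + (103 - c)) = sqrt(103 - c + (-163 + c)/(2*c)))
148789/z(224) + m(-11)/(-90437) = 148789/(-174) + (sqrt(414 - 326/(-11) - 4*(-11))/2)/(-90437) = 148789*(-1/174) + (sqrt(414 - 326*(-1/11) + 44)/2)*(-1/90437) = -148789/174 + (sqrt(414 + 326/11 + 44)/2)*(-1/90437) = -148789/174 + (sqrt(5364/11)/2)*(-1/90437) = -148789/174 + ((6*sqrt(1639)/11)/2)*(-1/90437) = -148789/174 + (3*sqrt(1639)/11)*(-1/90437) = -148789/174 - 3*sqrt(1639)/994807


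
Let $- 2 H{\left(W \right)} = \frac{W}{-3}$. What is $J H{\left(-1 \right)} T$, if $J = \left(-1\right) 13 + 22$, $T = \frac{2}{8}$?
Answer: $- \frac{3}{8} \approx -0.375$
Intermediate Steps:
$H{\left(W \right)} = \frac{W}{6}$ ($H{\left(W \right)} = - \frac{W \frac{1}{-3}}{2} = - \frac{W \left(- \frac{1}{3}\right)}{2} = - \frac{\left(- \frac{1}{3}\right) W}{2} = \frac{W}{6}$)
$T = \frac{1}{4}$ ($T = 2 \cdot \frac{1}{8} = \frac{1}{4} \approx 0.25$)
$J = 9$ ($J = -13 + 22 = 9$)
$J H{\left(-1 \right)} T = 9 \cdot \frac{1}{6} \left(-1\right) \frac{1}{4} = 9 \left(\left(- \frac{1}{6}\right) \frac{1}{4}\right) = 9 \left(- \frac{1}{24}\right) = - \frac{3}{8}$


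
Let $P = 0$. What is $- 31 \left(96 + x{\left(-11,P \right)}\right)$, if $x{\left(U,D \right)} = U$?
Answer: $-2635$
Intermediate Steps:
$- 31 \left(96 + x{\left(-11,P \right)}\right) = - 31 \left(96 - 11\right) = \left(-31\right) 85 = -2635$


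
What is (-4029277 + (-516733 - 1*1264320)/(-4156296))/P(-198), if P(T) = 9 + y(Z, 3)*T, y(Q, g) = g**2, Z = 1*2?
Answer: 16746866096939/7369112808 ≈ 2272.6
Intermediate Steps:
Z = 2
P(T) = 9 + 9*T (P(T) = 9 + 3**2*T = 9 + 9*T)
(-4029277 + (-516733 - 1*1264320)/(-4156296))/P(-198) = (-4029277 + (-516733 - 1*1264320)/(-4156296))/(9 + 9*(-198)) = (-4029277 + (-516733 - 1264320)*(-1/4156296))/(9 - 1782) = (-4029277 - 1781053*(-1/4156296))/(-1773) = (-4029277 + 1781053/4156296)*(-1/1773) = -16746866096939/4156296*(-1/1773) = 16746866096939/7369112808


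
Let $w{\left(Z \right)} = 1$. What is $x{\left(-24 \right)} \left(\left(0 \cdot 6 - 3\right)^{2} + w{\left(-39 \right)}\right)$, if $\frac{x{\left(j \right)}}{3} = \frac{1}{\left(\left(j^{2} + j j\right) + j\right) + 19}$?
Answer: $\frac{30}{1147} \approx 0.026155$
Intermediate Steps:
$x{\left(j \right)} = \frac{3}{19 + j + 2 j^{2}}$ ($x{\left(j \right)} = \frac{3}{\left(\left(j^{2} + j j\right) + j\right) + 19} = \frac{3}{\left(\left(j^{2} + j^{2}\right) + j\right) + 19} = \frac{3}{\left(2 j^{2} + j\right) + 19} = \frac{3}{\left(j + 2 j^{2}\right) + 19} = \frac{3}{19 + j + 2 j^{2}}$)
$x{\left(-24 \right)} \left(\left(0 \cdot 6 - 3\right)^{2} + w{\left(-39 \right)}\right) = \frac{3}{19 - 24 + 2 \left(-24\right)^{2}} \left(\left(0 \cdot 6 - 3\right)^{2} + 1\right) = \frac{3}{19 - 24 + 2 \cdot 576} \left(\left(0 - 3\right)^{2} + 1\right) = \frac{3}{19 - 24 + 1152} \left(\left(-3\right)^{2} + 1\right) = \frac{3}{1147} \left(9 + 1\right) = 3 \cdot \frac{1}{1147} \cdot 10 = \frac{3}{1147} \cdot 10 = \frac{30}{1147}$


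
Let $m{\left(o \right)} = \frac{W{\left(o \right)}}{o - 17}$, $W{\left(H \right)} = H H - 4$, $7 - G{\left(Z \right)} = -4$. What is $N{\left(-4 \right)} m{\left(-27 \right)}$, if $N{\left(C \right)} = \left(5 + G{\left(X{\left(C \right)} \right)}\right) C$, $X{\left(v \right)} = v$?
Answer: $\frac{11600}{11} \approx 1054.5$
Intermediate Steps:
$G{\left(Z \right)} = 11$ ($G{\left(Z \right)} = 7 - -4 = 7 + 4 = 11$)
$W{\left(H \right)} = -4 + H^{2}$ ($W{\left(H \right)} = H^{2} - 4 = -4 + H^{2}$)
$N{\left(C \right)} = 16 C$ ($N{\left(C \right)} = \left(5 + 11\right) C = 16 C$)
$m{\left(o \right)} = \frac{-4 + o^{2}}{-17 + o}$ ($m{\left(o \right)} = \frac{-4 + o^{2}}{o - 17} = \frac{-4 + o^{2}}{-17 + o}$)
$N{\left(-4 \right)} m{\left(-27 \right)} = 16 \left(-4\right) \frac{-4 + \left(-27\right)^{2}}{-17 - 27} = - 64 \frac{-4 + 729}{-44} = - 64 \left(\left(- \frac{1}{44}\right) 725\right) = \left(-64\right) \left(- \frac{725}{44}\right) = \frac{11600}{11}$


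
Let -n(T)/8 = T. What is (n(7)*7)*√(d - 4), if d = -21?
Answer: -1960*I ≈ -1960.0*I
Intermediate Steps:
n(T) = -8*T
(n(7)*7)*√(d - 4) = (-8*7*7)*√(-21 - 4) = (-56*7)*√(-25) = -1960*I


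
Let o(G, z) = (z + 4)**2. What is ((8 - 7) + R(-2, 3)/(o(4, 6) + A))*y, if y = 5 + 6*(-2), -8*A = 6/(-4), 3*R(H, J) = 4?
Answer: -4873/687 ≈ -7.0932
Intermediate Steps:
o(G, z) = (4 + z)**2
R(H, J) = 4/3 (R(H, J) = (1/3)*4 = 4/3)
A = 3/16 (A = -3/(4*(-4)) = -3*(-1)/(4*4) = -1/8*(-3/2) = 3/16 ≈ 0.18750)
y = -7 (y = 5 - 12 = -7)
((8 - 7) + R(-2, 3)/(o(4, 6) + A))*y = ((8 - 7) + 4/(3*((4 + 6)**2 + 3/16)))*(-7) = (1 + 4/(3*(10**2 + 3/16)))*(-7) = (1 + 4/(3*(100 + 3/16)))*(-7) = (1 + 4/(3*(1603/16)))*(-7) = (1 + (4/3)*(16/1603))*(-7) = (1 + 64/4809)*(-7) = (4873/4809)*(-7) = -4873/687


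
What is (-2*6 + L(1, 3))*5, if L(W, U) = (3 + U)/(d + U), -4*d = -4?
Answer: -105/2 ≈ -52.500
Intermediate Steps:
d = 1 (d = -¼*(-4) = 1)
L(W, U) = (3 + U)/(1 + U)
(-2*6 + L(1, 3))*5 = (-2*6 + (3 + 3)/(1 + 3))*5 = (-12 + 6/4)*5 = (-12 + (¼)*6)*5 = (-12 + 3/2)*5 = -21/2*5 = -105/2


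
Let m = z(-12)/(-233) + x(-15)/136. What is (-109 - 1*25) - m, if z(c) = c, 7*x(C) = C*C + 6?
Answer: -4255513/31688 ≈ -134.29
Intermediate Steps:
x(C) = 6/7 + C²/7 (x(C) = (C*C + 6)/7 = (C² + 6)/7 = (6 + C²)/7 = 6/7 + C²/7)
m = 9321/31688 (m = -12/(-233) + (6/7 + (⅐)*(-15)²)/136 = -12*(-1/233) + (6/7 + (⅐)*225)*(1/136) = 12/233 + (6/7 + 225/7)*(1/136) = 12/233 + 33*(1/136) = 12/233 + 33/136 = 9321/31688 ≈ 0.29415)
(-109 - 1*25) - m = (-109 - 1*25) - 1*9321/31688 = (-109 - 25) - 9321/31688 = -134 - 9321/31688 = -4255513/31688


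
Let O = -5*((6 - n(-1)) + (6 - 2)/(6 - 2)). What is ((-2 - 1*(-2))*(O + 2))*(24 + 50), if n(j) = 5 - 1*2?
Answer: 0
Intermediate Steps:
n(j) = 3 (n(j) = 5 - 2 = 3)
O = -20 (O = -5*((6 - 1*3) + (6 - 2)/(6 - 2)) = -5*((6 - 3) + 4/4) = -5*(3 + 4*(1/4)) = -5*(3 + 1) = -5*4 = -20)
((-2 - 1*(-2))*(O + 2))*(24 + 50) = ((-2 - 1*(-2))*(-20 + 2))*(24 + 50) = ((-2 + 2)*(-18))*74 = (0*(-18))*74 = 0*74 = 0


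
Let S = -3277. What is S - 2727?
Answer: -6004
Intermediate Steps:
S - 2727 = -3277 - 2727 = -6004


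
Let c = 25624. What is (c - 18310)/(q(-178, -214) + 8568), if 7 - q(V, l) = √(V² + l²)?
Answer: 545370/638723 + 636*√19370/3193615 ≈ 0.88156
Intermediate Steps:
q(V, l) = 7 - √(V² + l²)
(c - 18310)/(q(-178, -214) + 8568) = (25624 - 18310)/((7 - √((-178)² + (-214)²)) + 8568) = 7314/((7 - √(31684 + 45796)) + 8568) = 7314/((7 - √77480) + 8568) = 7314/((7 - 2*√19370) + 8568) = 7314/(8575 - 2*√19370)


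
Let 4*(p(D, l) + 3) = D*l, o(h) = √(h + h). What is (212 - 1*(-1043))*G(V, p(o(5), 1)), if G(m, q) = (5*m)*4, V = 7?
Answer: 175700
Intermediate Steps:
o(h) = √2*√h (o(h) = √(2*h) = √2*√h)
p(D, l) = -3 + D*l/4 (p(D, l) = -3 + (D*l)/4 = -3 + D*l/4)
G(m, q) = 20*m
(212 - 1*(-1043))*G(V, p(o(5), 1)) = (212 - 1*(-1043))*(20*7) = (212 + 1043)*140 = 1255*140 = 175700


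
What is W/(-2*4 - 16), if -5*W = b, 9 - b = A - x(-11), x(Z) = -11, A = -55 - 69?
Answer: 61/60 ≈ 1.0167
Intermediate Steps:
A = -124
b = 122 (b = 9 - (-124 - 1*(-11)) = 9 - (-124 + 11) = 9 - 1*(-113) = 9 + 113 = 122)
W = -122/5 (W = -⅕*122 = -122/5 ≈ -24.400)
W/(-2*4 - 16) = -122/(5*(-2*4 - 16)) = -122/(5*(-8 - 16)) = -122/5/(-24) = -122/5*(-1/24) = 61/60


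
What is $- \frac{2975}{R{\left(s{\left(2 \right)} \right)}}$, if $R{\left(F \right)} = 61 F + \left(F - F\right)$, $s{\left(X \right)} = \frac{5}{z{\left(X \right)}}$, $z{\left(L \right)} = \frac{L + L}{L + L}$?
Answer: $- \frac{595}{61} \approx -9.7541$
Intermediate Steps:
$z{\left(L \right)} = 1$ ($z{\left(L \right)} = \frac{2 L}{2 L} = 2 L \frac{1}{2 L} = 1$)
$s{\left(X \right)} = 5$ ($s{\left(X \right)} = \frac{5}{1} = 5 \cdot 1 = 5$)
$R{\left(F \right)} = 61 F$ ($R{\left(F \right)} = 61 F + 0 = 61 F$)
$- \frac{2975}{R{\left(s{\left(2 \right)} \right)}} = - \frac{2975}{61 \cdot 5} = - \frac{2975}{305} = \left(-2975\right) \frac{1}{305} = - \frac{595}{61}$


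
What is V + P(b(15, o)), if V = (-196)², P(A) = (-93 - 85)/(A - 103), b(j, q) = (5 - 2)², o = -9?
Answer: 1805641/47 ≈ 38418.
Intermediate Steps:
b(j, q) = 9 (b(j, q) = 3² = 9)
P(A) = -178/(-103 + A)
V = 38416
V + P(b(15, o)) = 38416 - 178/(-103 + 9) = 38416 - 178/(-94) = 38416 - 178*(-1/94) = 38416 + 89/47 = 1805641/47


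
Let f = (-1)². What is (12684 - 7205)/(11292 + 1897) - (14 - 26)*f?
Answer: 163747/13189 ≈ 12.415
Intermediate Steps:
f = 1
(12684 - 7205)/(11292 + 1897) - (14 - 26)*f = (12684 - 7205)/(11292 + 1897) - (14 - 26) = 5479/13189 - (-12) = 5479*(1/13189) - 1*(-12) = 5479/13189 + 12 = 163747/13189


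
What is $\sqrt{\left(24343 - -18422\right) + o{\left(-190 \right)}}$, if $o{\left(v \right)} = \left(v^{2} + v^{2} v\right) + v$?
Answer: $5 i \sqrt{271213} \approx 2603.9 i$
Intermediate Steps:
$o{\left(v \right)} = v + v^{2} + v^{3}$ ($o{\left(v \right)} = \left(v^{2} + v^{3}\right) + v = v + v^{2} + v^{3}$)
$\sqrt{\left(24343 - -18422\right) + o{\left(-190 \right)}} = \sqrt{\left(24343 - -18422\right) - 190 \left(1 - 190 + \left(-190\right)^{2}\right)} = \sqrt{\left(24343 + 18422\right) - 190 \left(1 - 190 + 36100\right)} = \sqrt{42765 - 6823090} = \sqrt{-6780325} = 5 i \sqrt{271213}$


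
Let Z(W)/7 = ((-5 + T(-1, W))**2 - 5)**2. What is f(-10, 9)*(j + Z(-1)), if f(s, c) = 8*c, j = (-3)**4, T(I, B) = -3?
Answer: 1760256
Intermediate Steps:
j = 81
Z(W) = 24367 (Z(W) = 7*((-5 - 3)**2 - 5)**2 = 7*((-8)**2 - 5)**2 = 7*(64 - 5)**2 = 7*59**2 = 7*3481 = 24367)
f(-10, 9)*(j + Z(-1)) = (8*9)*(81 + 24367) = 72*24448 = 1760256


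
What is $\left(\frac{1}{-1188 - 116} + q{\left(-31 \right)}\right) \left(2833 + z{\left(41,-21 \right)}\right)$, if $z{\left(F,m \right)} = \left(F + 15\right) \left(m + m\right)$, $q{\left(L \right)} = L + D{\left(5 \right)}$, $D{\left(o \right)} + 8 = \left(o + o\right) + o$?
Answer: $- \frac{15053857}{1304} \approx -11544.0$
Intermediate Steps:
$D{\left(o \right)} = -8 + 3 o$ ($D{\left(o \right)} = -8 + \left(\left(o + o\right) + o\right) = -8 + \left(2 o + o\right) = -8 + 3 o$)
$q{\left(L \right)} = 7 + L$ ($q{\left(L \right)} = L + \left(-8 + 3 \cdot 5\right) = L + \left(-8 + 15\right) = L + 7 = 7 + L$)
$z{\left(F,m \right)} = 2 m \left(15 + F\right)$ ($z{\left(F,m \right)} = \left(15 + F\right) 2 m = 2 m \left(15 + F\right)$)
$\left(\frac{1}{-1188 - 116} + q{\left(-31 \right)}\right) \left(2833 + z{\left(41,-21 \right)}\right) = \left(\frac{1}{-1188 - 116} + \left(7 - 31\right)\right) \left(2833 + 2 \left(-21\right) \left(15 + 41\right)\right) = \left(\frac{1}{-1304} - 24\right) \left(2833 + 2 \left(-21\right) 56\right) = \left(- \frac{1}{1304} - 24\right) \left(2833 - 2352\right) = \left(- \frac{31297}{1304}\right) 481 = - \frac{15053857}{1304}$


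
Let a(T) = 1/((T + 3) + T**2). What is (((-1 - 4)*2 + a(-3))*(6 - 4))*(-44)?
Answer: 7832/9 ≈ 870.22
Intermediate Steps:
a(T) = 1/(3 + T + T**2) (a(T) = 1/((3 + T) + T**2) = 1/(3 + T + T**2))
(((-1 - 4)*2 + a(-3))*(6 - 4))*(-44) = (((-1 - 4)*2 + 1/(3 - 3 + (-3)**2))*(6 - 4))*(-44) = ((-5*2 + 1/(3 - 3 + 9))*2)*(-44) = ((-10 + 1/9)*2)*(-44) = -89/9*2*(-44) = -178/9*(-44) = 7832/9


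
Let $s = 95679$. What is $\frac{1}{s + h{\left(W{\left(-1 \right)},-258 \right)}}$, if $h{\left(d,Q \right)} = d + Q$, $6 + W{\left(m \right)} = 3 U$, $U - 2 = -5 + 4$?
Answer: $\frac{1}{95418} \approx 1.048 \cdot 10^{-5}$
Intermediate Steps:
$U = 1$ ($U = 2 + \left(-5 + 4\right) = 2 - 1 = 1$)
$W{\left(m \right)} = -3$ ($W{\left(m \right)} = -6 + 3 \cdot 1 = -6 + 3 = -3$)
$h{\left(d,Q \right)} = Q + d$
$\frac{1}{s + h{\left(W{\left(-1 \right)},-258 \right)}} = \frac{1}{95679 - 261} = \frac{1}{95418}$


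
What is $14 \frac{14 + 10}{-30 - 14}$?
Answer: $- \frac{84}{11} \approx -7.6364$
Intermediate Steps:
$14 \frac{14 + 10}{-30 - 14} = 14 \frac{24}{-44} = 14 \cdot 24 \left(- \frac{1}{44}\right) = 14 \left(- \frac{6}{11}\right) = - \frac{84}{11}$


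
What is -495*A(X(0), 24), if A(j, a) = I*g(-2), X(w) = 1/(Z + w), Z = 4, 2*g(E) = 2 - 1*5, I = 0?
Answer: 0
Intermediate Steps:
g(E) = -3/2 (g(E) = (2 - 1*5)/2 = (2 - 5)/2 = (½)*(-3) = -3/2)
X(w) = 1/(4 + w)
A(j, a) = 0 (A(j, a) = 0*(-3/2) = 0)
-495*A(X(0), 24) = -495*0 = 0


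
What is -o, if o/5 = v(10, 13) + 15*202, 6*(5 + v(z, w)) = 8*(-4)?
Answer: -45295/3 ≈ -15098.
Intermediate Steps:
v(z, w) = -31/3 (v(z, w) = -5 + (8*(-4))/6 = -5 + (1/6)*(-32) = -5 - 16/3 = -31/3)
o = 45295/3 (o = 5*(-31/3 + 15*202) = 5*(-31/3 + 3030) = 5*(9059/3) = 45295/3 ≈ 15098.)
-o = -1*45295/3 = -45295/3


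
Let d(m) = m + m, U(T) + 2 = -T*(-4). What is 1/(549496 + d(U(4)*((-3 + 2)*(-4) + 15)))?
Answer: 1/550028 ≈ 1.8181e-6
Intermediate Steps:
U(T) = -2 + 4*T (U(T) = -2 - T*(-4) = -2 + 4*T)
d(m) = 2*m
1/(549496 + d(U(4)*((-3 + 2)*(-4) + 15))) = 1/(549496 + 2*((-2 + 4*4)*((-3 + 2)*(-4) + 15))) = 1/(549496 + 2*((-2 + 16)*(-1*(-4) + 15))) = 1/(549496 + 2*(14*(4 + 15))) = 1/(549496 + 2*(14*19)) = 1/(549496 + 2*266) = 1/(549496 + 532) = 1/550028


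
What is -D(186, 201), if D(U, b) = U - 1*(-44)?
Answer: -230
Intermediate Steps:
D(U, b) = 44 + U (D(U, b) = U + 44 = 44 + U)
-D(186, 201) = -(44 + 186) = -1*230 = -230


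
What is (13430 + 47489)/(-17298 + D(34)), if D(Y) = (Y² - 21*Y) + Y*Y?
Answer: -60919/15700 ≈ -3.8802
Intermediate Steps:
D(Y) = -21*Y + 2*Y² (D(Y) = (Y² - 21*Y) + Y² = -21*Y + 2*Y²)
(13430 + 47489)/(-17298 + D(34)) = (13430 + 47489)/(-17298 + 34*(-21 + 2*34)) = 60919/(-17298 + 34*(-21 + 68)) = 60919/(-17298 + 34*47) = 60919/(-17298 + 1598) = 60919/(-15700) = 60919*(-1/15700) = -60919/15700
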